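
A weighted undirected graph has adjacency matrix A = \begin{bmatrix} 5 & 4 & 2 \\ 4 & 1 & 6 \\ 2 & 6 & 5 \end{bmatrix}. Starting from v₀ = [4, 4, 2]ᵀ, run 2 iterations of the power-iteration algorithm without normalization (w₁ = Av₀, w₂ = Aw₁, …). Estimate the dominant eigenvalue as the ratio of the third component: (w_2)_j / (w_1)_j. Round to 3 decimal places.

λ ≈ 11.476

w1 = Av₀ = (40, 32, 42)
w2 = Aw1 = (412, 444, 482)
Ratio at component: 482 / 42 = 11.476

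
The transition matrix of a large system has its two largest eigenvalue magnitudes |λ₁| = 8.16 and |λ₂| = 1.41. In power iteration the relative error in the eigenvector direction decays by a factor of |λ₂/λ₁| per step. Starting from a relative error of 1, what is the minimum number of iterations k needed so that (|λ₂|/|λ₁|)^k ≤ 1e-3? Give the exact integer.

|λ₂/λ₁| = 1.41/8.16 = 0.17279
Need k ≥ ln(1e-3) / ln(0.17279) = -6.9078 / -1.7557 ≈ 3.935
Smallest integer k satisfying the bound: 4

4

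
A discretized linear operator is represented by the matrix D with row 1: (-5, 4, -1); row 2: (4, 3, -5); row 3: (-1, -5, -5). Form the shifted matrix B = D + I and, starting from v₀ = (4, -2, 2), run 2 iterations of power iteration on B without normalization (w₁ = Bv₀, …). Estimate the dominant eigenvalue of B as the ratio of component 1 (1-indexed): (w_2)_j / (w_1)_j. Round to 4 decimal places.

B = D + I has rows (-4, 4, -1); (4, 4, -5); (-1, -5, -4)
w1 = Bv₀ = (-26, -2, -2)
w2 = Bw1 = (98, -102, 44)
Ratio: 98/-26 = -3.7692

-3.7692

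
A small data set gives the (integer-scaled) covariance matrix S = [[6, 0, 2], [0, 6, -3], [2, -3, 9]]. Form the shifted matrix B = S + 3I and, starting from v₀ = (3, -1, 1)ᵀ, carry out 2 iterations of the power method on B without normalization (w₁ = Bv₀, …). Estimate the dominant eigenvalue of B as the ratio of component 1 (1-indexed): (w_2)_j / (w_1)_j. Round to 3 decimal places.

μ ≈ 10.448

B = S + 3I has rows (9, 0, 2); (0, 9, -3); (2, -3, 12)
w1 = Bv₀ = (9·3 + 0·(-1) + 2·1; 0·3 + 9·(-1) + (-3)·1; 2·3 + (-3)·(-1) + 12·1) = (29, -12, 21)
w2 = Bw1 = (9·29 + 0·(-12) + 2·21; 0·29 + 9·(-12) + (-3)·21; 2·29 + (-3)·(-12) + 12·21) = (303, -171, 346)
Ratio: 303/29 = 10.448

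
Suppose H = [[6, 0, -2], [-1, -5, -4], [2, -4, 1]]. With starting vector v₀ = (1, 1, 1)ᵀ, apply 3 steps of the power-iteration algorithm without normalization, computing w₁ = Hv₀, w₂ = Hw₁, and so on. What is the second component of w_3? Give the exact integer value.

w1 = Hv₀ = (4, -10, -1)
w2 = Hw1 = (26, 50, 47)
w3 = Hw2 = (62, -464, -101)
The requested component of w3 is -464.

-464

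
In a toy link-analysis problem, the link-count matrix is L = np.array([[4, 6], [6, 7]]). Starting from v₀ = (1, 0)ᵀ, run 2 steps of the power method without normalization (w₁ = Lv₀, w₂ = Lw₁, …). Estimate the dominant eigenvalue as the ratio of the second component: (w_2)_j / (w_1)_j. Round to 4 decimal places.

λ ≈ 11.0000

w1 = Lv₀ = (4, 6)
w2 = Lw1 = (52, 66)
Ratio at component: 66 / 6 = 11.0000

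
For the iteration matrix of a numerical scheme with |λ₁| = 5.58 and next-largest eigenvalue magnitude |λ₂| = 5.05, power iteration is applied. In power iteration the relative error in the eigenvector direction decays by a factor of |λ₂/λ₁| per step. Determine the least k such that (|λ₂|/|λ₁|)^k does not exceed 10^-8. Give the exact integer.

|λ₂/λ₁| = 5.05/5.58 = 0.90502
Need k ≥ ln(10^-8) / ln(0.90502) = -18.4207 / -0.0998 ≈ 184.575
Smallest integer k satisfying the bound: 185

185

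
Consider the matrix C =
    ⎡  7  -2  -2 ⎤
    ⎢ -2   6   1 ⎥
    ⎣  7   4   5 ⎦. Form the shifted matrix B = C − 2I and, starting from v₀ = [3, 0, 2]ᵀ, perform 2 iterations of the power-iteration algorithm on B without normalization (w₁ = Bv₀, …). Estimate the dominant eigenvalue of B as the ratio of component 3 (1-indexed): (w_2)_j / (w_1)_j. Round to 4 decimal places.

B = C − 2I has rows (5, -2, -2); (-2, 4, 1); (7, 4, 3)
w1 = Bv₀ = (5·3 + (-2)·0 + (-2)·2; (-2)·3 + 4·0 + 1·2; 7·3 + 4·0 + 3·2) = (11, -4, 27)
w2 = Bw1 = (5·11 + (-2)·(-4) + (-2)·27; (-2)·11 + 4·(-4) + 1·27; 7·11 + 4·(-4) + 3·27) = (9, -11, 142)
Ratio: 142/27 = 5.2593

μ ≈ 5.2593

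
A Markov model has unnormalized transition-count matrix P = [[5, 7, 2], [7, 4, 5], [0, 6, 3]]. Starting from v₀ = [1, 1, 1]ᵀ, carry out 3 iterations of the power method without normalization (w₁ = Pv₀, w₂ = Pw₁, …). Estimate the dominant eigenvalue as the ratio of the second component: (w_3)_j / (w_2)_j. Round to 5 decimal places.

w1 = Pv₀ = (5·1 + 7·1 + 2·1; 7·1 + 4·1 + 5·1; 0·1 + 6·1 + 3·1) = (14, 16, 9)
w2 = Pw1 = (5·14 + 7·16 + 2·9; 7·14 + 4·16 + 5·9; 0·14 + 6·16 + 3·9) = (200, 207, 123)
w3 = Pw2 = (2695, 2843, 1611)
Ratio at component: 2843 / 207 = 13.73430

λ ≈ 13.73430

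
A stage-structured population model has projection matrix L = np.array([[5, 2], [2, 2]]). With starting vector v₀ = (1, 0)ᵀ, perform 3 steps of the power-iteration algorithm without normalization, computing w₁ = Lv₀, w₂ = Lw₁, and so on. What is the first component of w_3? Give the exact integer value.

173

w1 = Lv₀ = (5, 2)
w2 = Lw1 = (29, 14)
w3 = Lw2 = (173, 86)
The requested component of w3 is 173.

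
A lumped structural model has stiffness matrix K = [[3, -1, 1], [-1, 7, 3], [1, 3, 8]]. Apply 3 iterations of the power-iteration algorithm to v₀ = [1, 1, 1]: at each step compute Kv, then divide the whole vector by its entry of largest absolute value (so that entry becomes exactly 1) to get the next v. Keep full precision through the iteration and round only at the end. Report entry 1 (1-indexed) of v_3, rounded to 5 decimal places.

Kv0 = (3.000000, 9.000000, 12.000000); divide by 12.000000 → v1 = (0.250000, 0.750000, 1.000000)
Kv1 = (1.000000, 8.000000, 10.500000); divide by 10.500000 → v2 = (0.095238, 0.761905, 1.000000)
Kv2 = (0.523810, 8.238095, 10.380952); divide by 10.380952 → v3 = (0.050459, 0.793578, 1.000000)
Requested entry of v3: 66/1308 = 0.05046

0.05046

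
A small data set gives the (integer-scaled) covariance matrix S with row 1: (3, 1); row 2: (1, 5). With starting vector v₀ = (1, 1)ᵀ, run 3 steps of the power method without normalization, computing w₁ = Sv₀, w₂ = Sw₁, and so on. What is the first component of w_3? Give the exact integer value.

w1 = Sv₀ = (3·1 + 1·1; 1·1 + 5·1) = (4, 6)
w2 = Sw1 = (3·4 + 1·6; 1·4 + 5·6) = (18, 34)
w3 = Sw2 = (88, 188)
The requested component of w3 is 88.

88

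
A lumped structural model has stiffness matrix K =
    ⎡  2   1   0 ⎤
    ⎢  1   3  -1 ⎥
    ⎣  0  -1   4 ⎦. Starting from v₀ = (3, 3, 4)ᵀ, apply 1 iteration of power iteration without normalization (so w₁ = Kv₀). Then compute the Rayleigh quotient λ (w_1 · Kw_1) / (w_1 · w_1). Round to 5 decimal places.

λ ≈ 3.07643

w1 = Kv₀ = (9, 8, 13)
Kw1 = (26, 20, 44)
w1·Kw1 = 9·26 + 8·20 + 13·44 = 966; w1·w1 = 9·9 + 8·8 + 13·13 = 314
λ ≈ 966/314 = 3.07643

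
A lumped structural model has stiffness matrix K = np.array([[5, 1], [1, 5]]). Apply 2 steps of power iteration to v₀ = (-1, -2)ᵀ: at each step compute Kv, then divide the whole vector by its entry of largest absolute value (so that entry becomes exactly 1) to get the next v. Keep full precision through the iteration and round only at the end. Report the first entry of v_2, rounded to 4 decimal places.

0.7419

Kv0 = (-7.00000, -11.00000); divide by -11.00000 → v1 = (0.63636, 1.00000)
Kv1 = (4.18182, 5.63636); divide by 5.63636 → v2 = (0.74194, 1.00000)
Requested entry of v2: -46/-62 = 0.7419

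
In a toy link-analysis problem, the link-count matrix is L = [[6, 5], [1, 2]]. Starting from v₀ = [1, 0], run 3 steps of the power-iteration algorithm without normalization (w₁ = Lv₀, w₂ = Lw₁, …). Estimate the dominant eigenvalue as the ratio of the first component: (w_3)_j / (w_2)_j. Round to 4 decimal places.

w1 = Lv₀ = (6, 1)
w2 = Lw1 = (41, 8)
w3 = Lw2 = (286, 57)
Ratio at component: 286 / 41 = 6.9756

6.9756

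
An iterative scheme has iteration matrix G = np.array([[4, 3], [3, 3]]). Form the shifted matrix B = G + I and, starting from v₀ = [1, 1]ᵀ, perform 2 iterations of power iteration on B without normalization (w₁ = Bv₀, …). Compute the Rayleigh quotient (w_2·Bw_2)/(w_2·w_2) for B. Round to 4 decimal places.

7.5413

B = G + I has rows (5, 3); (3, 4)
w1 = Bv₀ = (8, 7)
w2 = Bw1 = (61, 52)
Bw2 = (461, 391)
w2·Bw2 = 48453; w2·w2 = 6425; μ ≈ 48453/6425 = 7.5413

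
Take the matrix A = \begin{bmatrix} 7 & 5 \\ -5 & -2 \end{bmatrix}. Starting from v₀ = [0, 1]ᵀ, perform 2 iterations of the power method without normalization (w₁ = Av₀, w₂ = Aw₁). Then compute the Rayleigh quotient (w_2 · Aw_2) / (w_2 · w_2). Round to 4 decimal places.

w1 = Av₀ = (7·0 + 5·1; (-5)·0 + (-2)·1) = (5, -2)
w2 = Aw1 = (7·5 + 5·(-2); (-5)·5 + (-2)·(-2)) = (25, -21)
Aw2 = (70, -83)
w2·Aw2 = 25·70 + (-21)·(-83) = 3493; w2·w2 = 25·25 + (-21)·(-21) = 1066
λ ≈ 3493/1066 = 3.2767

3.2767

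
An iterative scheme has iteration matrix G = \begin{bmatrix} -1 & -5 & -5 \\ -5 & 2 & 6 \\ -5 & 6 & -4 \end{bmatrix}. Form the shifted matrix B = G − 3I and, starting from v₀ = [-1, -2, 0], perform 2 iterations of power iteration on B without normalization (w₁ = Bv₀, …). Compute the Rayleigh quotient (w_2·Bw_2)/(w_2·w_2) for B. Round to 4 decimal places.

B = G − 3I has rows (-4, -5, -5); (-5, -1, 6); (-5, 6, -7)
w1 = Bv₀ = ((-4)·(-1) + (-5)·(-2) + (-5)·0; (-5)·(-1) + (-1)·(-2) + 6·0; (-5)·(-1) + 6·(-2) + (-7)·0) = (14, 7, -7)
w2 = Bw1 = ((-4)·14 + (-5)·7 + (-5)·(-7); (-5)·14 + (-1)·7 + 6·(-7); (-5)·14 + 6·7 + (-7)·(-7)) = (-56, -119, 21)
Bw2 = (714, 525, -581)
w2·Bw2 = -114660; w2·w2 = 17738; μ ≈ -114660/17738 = -6.4641

-6.4641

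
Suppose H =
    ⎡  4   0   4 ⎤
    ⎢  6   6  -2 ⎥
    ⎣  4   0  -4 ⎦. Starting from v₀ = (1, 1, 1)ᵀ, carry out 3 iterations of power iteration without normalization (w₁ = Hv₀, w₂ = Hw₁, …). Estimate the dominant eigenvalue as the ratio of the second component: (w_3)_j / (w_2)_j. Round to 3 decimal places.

w1 = Hv₀ = (4·1 + 0·1 + 4·1; 6·1 + 6·1 + (-2)·1; 4·1 + 0·1 + (-4)·1) = (8, 10, 0)
w2 = Hw1 = (4·8 + 0·10 + 4·0; 6·8 + 6·10 + (-2)·0; 4·8 + 0·10 + (-4)·0) = (32, 108, 32)
w3 = Hw2 = (256, 776, 0)
Ratio at component: 776 / 108 = 7.185

7.185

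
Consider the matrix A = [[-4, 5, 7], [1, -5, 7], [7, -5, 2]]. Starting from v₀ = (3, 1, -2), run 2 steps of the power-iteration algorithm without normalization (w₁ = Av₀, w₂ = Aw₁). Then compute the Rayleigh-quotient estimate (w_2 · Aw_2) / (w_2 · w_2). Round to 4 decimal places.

-3.9709

w1 = Av₀ = ((-4)·3 + 5·1 + 7·(-2); 1·3 + (-5)·1 + 7·(-2); 7·3 + (-5)·1 + 2·(-2)) = (-21, -16, 12)
w2 = Aw1 = ((-4)·(-21) + 5·(-16) + 7·12; 1·(-21) + (-5)·(-16) + 7·12; 7·(-21) + (-5)·(-16) + 2·12) = (88, 143, -43)
Aw2 = (62, -928, -185)
w2·Aw2 = 88·62 + 143·(-928) + (-43)·(-185) = -119293; w2·w2 = 88·88 + 143·143 + (-43)·(-43) = 30042
λ ≈ -119293/30042 = -3.9709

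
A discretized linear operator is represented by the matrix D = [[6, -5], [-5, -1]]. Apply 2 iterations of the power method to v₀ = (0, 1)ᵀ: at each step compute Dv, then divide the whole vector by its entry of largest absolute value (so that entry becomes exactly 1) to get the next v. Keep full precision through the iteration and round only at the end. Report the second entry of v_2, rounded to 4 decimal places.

Dv0 = (-5.00000, -1.00000); divide by -5.00000 → v1 = (1.00000, 0.20000)
Dv1 = (5.00000, -5.20000); divide by -5.20000 → v2 = (-0.96154, 1.00000)
Requested entry of v2: 26/26 = 1.0000

1.0000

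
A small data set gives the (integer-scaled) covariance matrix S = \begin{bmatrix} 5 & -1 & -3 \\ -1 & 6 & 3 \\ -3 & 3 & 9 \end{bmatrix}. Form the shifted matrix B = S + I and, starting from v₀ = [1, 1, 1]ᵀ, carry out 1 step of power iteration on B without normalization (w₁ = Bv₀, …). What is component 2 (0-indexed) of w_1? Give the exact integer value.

10

B = S + I has rows (6, -1, -3); (-1, 7, 3); (-3, 3, 10)
w1 = Bv₀ = (6·1 + (-1)·1 + (-3)·1; (-1)·1 + 7·1 + 3·1; (-3)·1 + 3·1 + 10·1) = (2, 9, 10)
Requested component of w1: 10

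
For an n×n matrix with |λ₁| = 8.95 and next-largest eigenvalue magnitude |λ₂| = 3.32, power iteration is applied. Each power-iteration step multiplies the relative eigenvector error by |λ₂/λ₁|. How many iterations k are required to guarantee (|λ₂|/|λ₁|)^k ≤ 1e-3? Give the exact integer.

|λ₂/λ₁| = 3.32/8.95 = 0.37095
Need k ≥ ln(1e-3) / ln(0.37095) = -6.9078 / -0.9917 ≈ 6.966
Smallest integer k satisfying the bound: 7

7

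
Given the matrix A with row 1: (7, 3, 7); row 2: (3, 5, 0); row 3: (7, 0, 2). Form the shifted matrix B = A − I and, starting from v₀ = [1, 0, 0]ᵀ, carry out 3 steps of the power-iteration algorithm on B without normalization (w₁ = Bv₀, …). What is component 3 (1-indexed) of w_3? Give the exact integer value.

B = A − I has rows (6, 3, 7); (3, 4, 0); (7, 0, 1)
w1 = Bv₀ = (6, 3, 7)
w2 = Bw1 = (94, 30, 49)
w3 = Bw2 = (997, 402, 707)
Requested component of w3: 707

707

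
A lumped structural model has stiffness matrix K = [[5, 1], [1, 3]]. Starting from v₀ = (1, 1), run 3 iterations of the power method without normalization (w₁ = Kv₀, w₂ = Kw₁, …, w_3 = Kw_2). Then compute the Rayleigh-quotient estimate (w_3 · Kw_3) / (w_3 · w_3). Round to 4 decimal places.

w1 = Kv₀ = (5·1 + 1·1; 1·1 + 3·1) = (6, 4)
w2 = Kw1 = (5·6 + 1·4; 1·6 + 3·4) = (34, 18)
w3 = Kw2 = (188, 88)
Kw3 = (1028, 452)
w3·Kw3 = 188·1028 + 88·452 = 233040; w3·w3 = 188·188 + 88·88 = 43088
λ ≈ 233040/43088 = 5.4085

5.4085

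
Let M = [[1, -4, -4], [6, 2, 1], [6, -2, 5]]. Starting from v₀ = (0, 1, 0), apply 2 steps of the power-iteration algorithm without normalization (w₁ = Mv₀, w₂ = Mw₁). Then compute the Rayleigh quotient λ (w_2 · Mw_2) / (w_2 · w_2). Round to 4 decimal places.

w1 = Mv₀ = (1·0 + (-4)·1 + (-4)·0; 6·0 + 2·1 + 1·0; 6·0 + (-2)·1 + 5·0) = (-4, 2, -2)
w2 = Mw1 = (1·(-4) + (-4)·2 + (-4)·(-2); 6·(-4) + 2·2 + 1·(-2); 6·(-4) + (-2)·2 + 5·(-2)) = (-4, -22, -38)
Mw2 = (236, -106, -170)
w2·Mw2 = (-4)·236 + (-22)·(-106) + (-38)·(-170) = 7848; w2·w2 = (-4)·(-4) + (-22)·(-22) + (-38)·(-38) = 1944
λ ≈ 7848/1944 = 4.0370

λ ≈ 4.0370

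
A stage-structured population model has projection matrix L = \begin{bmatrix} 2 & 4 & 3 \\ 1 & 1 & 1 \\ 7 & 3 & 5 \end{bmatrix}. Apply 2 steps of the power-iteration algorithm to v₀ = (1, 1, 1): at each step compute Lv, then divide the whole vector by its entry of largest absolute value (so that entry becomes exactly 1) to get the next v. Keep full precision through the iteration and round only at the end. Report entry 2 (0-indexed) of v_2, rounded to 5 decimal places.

1.00000

Lv0 = (9.000000, 3.000000, 15.000000); divide by 15.000000 → v1 = (0.600000, 0.200000, 1.000000)
Lv1 = (5.000000, 1.800000, 9.800000); divide by 9.800000 → v2 = (0.510204, 0.183673, 1.000000)
Requested entry of v2: 147/147 = 1.00000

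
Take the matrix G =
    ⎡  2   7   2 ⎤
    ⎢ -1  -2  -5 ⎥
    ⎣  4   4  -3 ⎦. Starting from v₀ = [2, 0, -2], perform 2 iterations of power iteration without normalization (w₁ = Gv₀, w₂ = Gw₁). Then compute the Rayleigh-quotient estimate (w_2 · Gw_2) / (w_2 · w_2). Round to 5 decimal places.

-3.45135

w1 = Gv₀ = (2·2 + 7·0 + 2·(-2); (-1)·2 + (-2)·0 + (-5)·(-2); 4·2 + 4·0 + (-3)·(-2)) = (0, 8, 14)
w2 = Gw1 = (2·0 + 7·8 + 2·14; (-1)·0 + (-2)·8 + (-5)·14; 4·0 + 4·8 + (-3)·14) = (84, -86, -10)
Gw2 = (-454, 138, 22)
w2·Gw2 = 84·(-454) + (-86)·138 + (-10)·22 = -50224; w2·w2 = 84·84 + (-86)·(-86) + (-10)·(-10) = 14552
λ ≈ -50224/14552 = -3.45135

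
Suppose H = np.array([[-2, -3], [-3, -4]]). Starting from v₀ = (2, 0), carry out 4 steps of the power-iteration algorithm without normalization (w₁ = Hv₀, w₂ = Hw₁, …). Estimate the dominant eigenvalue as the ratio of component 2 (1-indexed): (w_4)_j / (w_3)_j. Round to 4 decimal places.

-6.1622

w1 = Hv₀ = (-4, -6)
w2 = Hw1 = (26, 36)
w3 = Hw2 = (-160, -222)
w4 = Hw3 = (986, 1368)
Ratio at component: 1368 / -222 = -6.1622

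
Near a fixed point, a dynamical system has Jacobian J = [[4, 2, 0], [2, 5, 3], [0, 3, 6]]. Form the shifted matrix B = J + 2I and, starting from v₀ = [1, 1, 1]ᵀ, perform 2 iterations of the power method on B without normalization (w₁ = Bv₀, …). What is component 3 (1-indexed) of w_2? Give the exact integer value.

124

B = J + 2I has rows (6, 2, 0); (2, 7, 3); (0, 3, 8)
w1 = Bv₀ = (6·1 + 2·1 + 0·1; 2·1 + 7·1 + 3·1; 0·1 + 3·1 + 8·1) = (8, 12, 11)
w2 = Bw1 = (6·8 + 2·12 + 0·11; 2·8 + 7·12 + 3·11; 0·8 + 3·12 + 8·11) = (72, 133, 124)
Requested component of w2: 124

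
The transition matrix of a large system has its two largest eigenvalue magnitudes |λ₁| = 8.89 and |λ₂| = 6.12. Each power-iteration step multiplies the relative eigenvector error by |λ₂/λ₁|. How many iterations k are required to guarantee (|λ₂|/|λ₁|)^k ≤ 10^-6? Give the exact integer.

38

|λ₂/λ₁| = 6.12/8.89 = 0.68841
Need k ≥ ln(10^-6) / ln(0.68841) = -13.8155 / -0.3734 ≈ 37.003
Smallest integer k satisfying the bound: 38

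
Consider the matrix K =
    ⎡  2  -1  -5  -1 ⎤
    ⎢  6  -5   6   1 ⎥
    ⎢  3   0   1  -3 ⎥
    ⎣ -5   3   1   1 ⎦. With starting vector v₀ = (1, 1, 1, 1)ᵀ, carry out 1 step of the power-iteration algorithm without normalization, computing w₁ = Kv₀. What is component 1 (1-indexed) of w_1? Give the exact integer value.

-5

w1 = Kv₀ = (2·1 + (-1)·1 + (-5)·1 + (-1)·1; 6·1 + (-5)·1 + 6·1 + 1·1; 3·1 + 0·1 + 1·1 + (-3)·1; (-5)·1 + 3·1 + 1·1 + 1·1) = (-5, 8, 1, 0)
The requested component of w1 is -5.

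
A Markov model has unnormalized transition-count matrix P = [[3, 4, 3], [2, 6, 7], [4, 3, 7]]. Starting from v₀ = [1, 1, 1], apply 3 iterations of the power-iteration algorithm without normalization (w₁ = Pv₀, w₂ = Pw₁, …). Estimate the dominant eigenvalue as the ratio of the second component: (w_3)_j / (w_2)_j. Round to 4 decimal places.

w1 = Pv₀ = (10, 15, 14)
w2 = Pw1 = (132, 208, 183)
w3 = Pw2 = (1777, 2793, 2433)
Ratio at component: 2793 / 208 = 13.4279

λ ≈ 13.4279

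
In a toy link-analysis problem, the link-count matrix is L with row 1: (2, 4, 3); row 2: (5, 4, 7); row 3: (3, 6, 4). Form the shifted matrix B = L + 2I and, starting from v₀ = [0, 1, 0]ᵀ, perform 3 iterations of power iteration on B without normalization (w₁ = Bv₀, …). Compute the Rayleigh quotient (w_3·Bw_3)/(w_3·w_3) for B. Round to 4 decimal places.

μ ≈ 15.0290

B = L + 2I has rows (4, 4, 3); (5, 6, 7); (3, 6, 6)
w1 = Bv₀ = (4, 6, 6)
w2 = Bw1 = (58, 98, 84)
w3 = Bw2 = (876, 1466, 1266)
Bw3 = (13166, 22038, 19020)
w3·Bw3 = 67920444; w3·w3 = 4519288; μ ≈ 67920444/4519288 = 15.0290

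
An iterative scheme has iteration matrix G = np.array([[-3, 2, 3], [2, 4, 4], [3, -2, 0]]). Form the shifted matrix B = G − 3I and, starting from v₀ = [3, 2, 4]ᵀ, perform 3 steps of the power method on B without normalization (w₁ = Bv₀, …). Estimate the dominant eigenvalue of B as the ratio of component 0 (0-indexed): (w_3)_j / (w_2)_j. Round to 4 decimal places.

B = G − 3I has rows (-6, 2, 3); (2, 1, 4); (3, -2, -3)
w1 = Bv₀ = (-2, 24, -7)
w2 = Bw1 = (39, -8, -33)
w3 = Bw2 = (-349, -62, 232)
Ratio: -349/39 = -8.9487

-8.9487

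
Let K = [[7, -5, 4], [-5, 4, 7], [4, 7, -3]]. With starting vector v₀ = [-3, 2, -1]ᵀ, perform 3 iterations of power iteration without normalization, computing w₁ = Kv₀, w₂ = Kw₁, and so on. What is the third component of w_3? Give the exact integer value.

w1 = Kv₀ = (7·(-3) + (-5)·2 + 4·(-1); (-5)·(-3) + 4·2 + 7·(-1); 4·(-3) + 7·2 + (-3)·(-1)) = (-35, 16, 5)
w2 = Kw1 = (7·(-35) + (-5)·16 + 4·5; (-5)·(-35) + 4·16 + 7·5; 4·(-35) + 7·16 + (-3)·5) = (-305, 274, -43)
w3 = Kw2 = (-3677, 2320, 827)
The requested component of w3 is 827.

827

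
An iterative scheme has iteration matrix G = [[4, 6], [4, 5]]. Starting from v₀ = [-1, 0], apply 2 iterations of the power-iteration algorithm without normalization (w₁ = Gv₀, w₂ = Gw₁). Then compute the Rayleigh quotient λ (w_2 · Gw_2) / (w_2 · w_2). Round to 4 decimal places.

w1 = Gv₀ = (4·(-1) + 6·0; 4·(-1) + 5·0) = (-4, -4)
w2 = Gw1 = (4·(-4) + 6·(-4); 4·(-4) + 5·(-4)) = (-40, -36)
Gw2 = (-376, -340)
w2·Gw2 = (-40)·(-376) + (-36)·(-340) = 27280; w2·w2 = (-40)·(-40) + (-36)·(-36) = 2896
λ ≈ 27280/2896 = 9.4199

λ ≈ 9.4199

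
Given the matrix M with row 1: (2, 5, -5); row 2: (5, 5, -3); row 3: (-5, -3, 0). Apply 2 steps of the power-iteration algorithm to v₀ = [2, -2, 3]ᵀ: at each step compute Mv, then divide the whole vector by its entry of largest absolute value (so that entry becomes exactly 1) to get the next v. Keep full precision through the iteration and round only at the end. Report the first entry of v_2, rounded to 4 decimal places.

0.4855

Mv0 = (-21.00000, -9.00000, -4.00000); divide by -21.00000 → v1 = (1.00000, 0.42857, 0.19048)
Mv1 = (3.19048, 6.57143, -6.28571); divide by 6.57143 → v2 = (0.48551, 1.00000, -0.95652)
Requested entry of v2: -67/-138 = 0.4855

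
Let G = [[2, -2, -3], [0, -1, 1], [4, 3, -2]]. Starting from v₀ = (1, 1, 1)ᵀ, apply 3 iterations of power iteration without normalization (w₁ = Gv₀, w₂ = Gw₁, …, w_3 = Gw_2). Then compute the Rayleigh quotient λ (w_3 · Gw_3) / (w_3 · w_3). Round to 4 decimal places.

w1 = Gv₀ = (2·1 + (-2)·1 + (-3)·1; 0·1 + (-1)·1 + 1·1; 4·1 + 3·1 + (-2)·1) = (-3, 0, 5)
w2 = Gw1 = (2·(-3) + (-2)·0 + (-3)·5; 0·(-3) + (-1)·0 + 1·5; 4·(-3) + 3·0 + (-2)·5) = (-21, 5, -22)
w3 = Gw2 = (14, -27, -25)
Gw3 = (157, 2, 25)
w3·Gw3 = 14·157 + (-27)·2 + (-25)·25 = 1519; w3·w3 = 14·14 + (-27)·(-27) + (-25)·(-25) = 1550
λ ≈ 1519/1550 = 0.9800

0.9800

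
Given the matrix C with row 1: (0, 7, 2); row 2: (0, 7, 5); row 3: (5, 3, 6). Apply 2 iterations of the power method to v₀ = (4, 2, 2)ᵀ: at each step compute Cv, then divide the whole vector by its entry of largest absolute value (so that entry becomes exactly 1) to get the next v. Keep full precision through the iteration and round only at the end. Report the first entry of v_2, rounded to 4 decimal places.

Cv0 = (18.00000, 24.00000, 38.00000); divide by 38.00000 → v1 = (0.47368, 0.63158, 1.00000)
Cv1 = (6.42105, 9.42105, 10.26316); divide by 10.26316 → v2 = (0.62564, 0.91795, 1.00000)
Requested entry of v2: 244/390 = 0.6256

0.6256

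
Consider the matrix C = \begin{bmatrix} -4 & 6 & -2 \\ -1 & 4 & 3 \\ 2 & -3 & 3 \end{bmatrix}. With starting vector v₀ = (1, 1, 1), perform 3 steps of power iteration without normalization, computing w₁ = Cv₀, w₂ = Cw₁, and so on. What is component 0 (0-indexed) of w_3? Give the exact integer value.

76

w1 = Cv₀ = (0, 6, 2)
w2 = Cw1 = (32, 30, -12)
w3 = Cw2 = (76, 52, -62)
The requested component of w3 is 76.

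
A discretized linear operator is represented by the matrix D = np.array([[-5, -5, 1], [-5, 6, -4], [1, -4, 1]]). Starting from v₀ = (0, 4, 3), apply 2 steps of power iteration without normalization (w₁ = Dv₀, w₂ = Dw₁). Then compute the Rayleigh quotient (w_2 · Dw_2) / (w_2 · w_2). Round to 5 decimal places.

λ ≈ 7.43181

w1 = Dv₀ = ((-5)·0 + (-5)·4 + 1·3; (-5)·0 + 6·4 + (-4)·3; 1·0 + (-4)·4 + 1·3) = (-17, 12, -13)
w2 = Dw1 = ((-5)·(-17) + (-5)·12 + 1·(-13); (-5)·(-17) + 6·12 + (-4)·(-13); 1·(-17) + (-4)·12 + 1·(-13)) = (12, 209, -78)
Dw2 = (-1183, 1506, -902)
w2·Dw2 = 12·(-1183) + 209·1506 + (-78)·(-902) = 370914; w2·w2 = 12·12 + 209·209 + (-78)·(-78) = 49909
λ ≈ 370914/49909 = 7.43181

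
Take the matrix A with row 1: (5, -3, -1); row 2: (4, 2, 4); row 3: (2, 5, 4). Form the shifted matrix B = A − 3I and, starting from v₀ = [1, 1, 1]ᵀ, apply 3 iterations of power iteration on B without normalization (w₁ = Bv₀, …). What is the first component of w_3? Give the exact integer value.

-156

B = A − 3I has rows (2, -3, -1); (4, -1, 4); (2, 5, 1)
w1 = Bv₀ = (2·1 + (-3)·1 + (-1)·1; 4·1 + (-1)·1 + 4·1; 2·1 + 5·1 + 1·1) = (-2, 7, 8)
w2 = Bw1 = (2·(-2) + (-3)·7 + (-1)·8; 4·(-2) + (-1)·7 + 4·8; 2·(-2) + 5·7 + 1·8) = (-33, 17, 39)
w3 = Bw2 = (-156, 7, 58)
Requested component of w3: -156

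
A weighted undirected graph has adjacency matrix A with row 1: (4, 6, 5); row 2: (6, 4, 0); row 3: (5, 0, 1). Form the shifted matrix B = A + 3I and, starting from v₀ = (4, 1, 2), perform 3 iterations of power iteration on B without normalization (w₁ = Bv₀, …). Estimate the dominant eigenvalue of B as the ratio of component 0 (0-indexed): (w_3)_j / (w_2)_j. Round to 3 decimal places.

μ ≈ 14.170

B = A + 3I has rows (7, 6, 5); (6, 7, 0); (5, 0, 4)
w1 = Bv₀ = (7·4 + 6·1 + 5·2; 6·4 + 7·1 + 0·2; 5·4 + 0·1 + 4·2) = (44, 31, 28)
w2 = Bw1 = (7·44 + 6·31 + 5·28; 6·44 + 7·31 + 0·28; 5·44 + 0·31 + 4·28) = (634, 481, 332)
w3 = Bw2 = (8984, 7171, 4498)
Ratio: 8984/634 = 14.170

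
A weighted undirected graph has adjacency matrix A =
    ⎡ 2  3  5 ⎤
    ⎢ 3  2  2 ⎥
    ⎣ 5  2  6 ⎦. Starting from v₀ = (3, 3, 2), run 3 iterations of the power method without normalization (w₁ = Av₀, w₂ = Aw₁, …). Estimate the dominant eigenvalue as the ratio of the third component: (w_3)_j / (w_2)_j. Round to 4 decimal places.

10.7590

w1 = Av₀ = (25, 19, 33)
w2 = Aw1 = (272, 179, 361)
w3 = Aw2 = (2886, 1896, 3884)
Ratio at component: 3884 / 361 = 10.7590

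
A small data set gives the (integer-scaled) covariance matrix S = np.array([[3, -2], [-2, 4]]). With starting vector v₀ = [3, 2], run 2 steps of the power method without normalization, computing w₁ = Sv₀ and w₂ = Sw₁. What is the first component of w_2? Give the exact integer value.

w1 = Sv₀ = (3·3 + (-2)·2; (-2)·3 + 4·2) = (5, 2)
w2 = Sw1 = (3·5 + (-2)·2; (-2)·5 + 4·2) = (11, -2)
The requested component of w2 is 11.

11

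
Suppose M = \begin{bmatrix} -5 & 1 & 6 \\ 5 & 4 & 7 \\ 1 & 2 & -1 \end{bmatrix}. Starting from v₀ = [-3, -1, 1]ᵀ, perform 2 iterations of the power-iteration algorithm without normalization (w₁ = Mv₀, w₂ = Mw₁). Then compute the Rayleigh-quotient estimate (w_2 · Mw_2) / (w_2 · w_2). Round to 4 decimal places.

-5.4478

w1 = Mv₀ = (20, -12, -6)
w2 = Mw1 = (-148, 10, 2)
Mw2 = (762, -686, -130)
w2·Mw2 = (-148)·762 + 10·(-686) + 2·(-130) = -119896; w2·w2 = (-148)·(-148) + 10·10 + 2·2 = 22008
λ ≈ -119896/22008 = -5.4478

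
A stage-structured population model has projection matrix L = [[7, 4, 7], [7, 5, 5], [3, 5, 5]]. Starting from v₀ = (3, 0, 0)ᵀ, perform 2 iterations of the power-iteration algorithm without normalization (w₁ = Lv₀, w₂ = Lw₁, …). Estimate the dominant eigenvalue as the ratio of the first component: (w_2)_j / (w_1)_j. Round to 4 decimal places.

w1 = Lv₀ = (21, 21, 9)
w2 = Lw1 = (294, 297, 213)
Ratio at component: 294 / 21 = 14.0000

14.0000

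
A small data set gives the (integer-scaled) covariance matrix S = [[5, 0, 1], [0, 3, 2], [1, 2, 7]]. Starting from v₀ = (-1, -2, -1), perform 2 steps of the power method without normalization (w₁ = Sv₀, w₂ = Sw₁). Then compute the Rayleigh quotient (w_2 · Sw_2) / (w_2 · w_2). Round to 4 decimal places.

λ ≈ 8.0789

w1 = Sv₀ = (5·(-1) + 0·(-2) + 1·(-1); 0·(-1) + 3·(-2) + 2·(-1); 1·(-1) + 2·(-2) + 7·(-1)) = (-6, -8, -12)
w2 = Sw1 = (5·(-6) + 0·(-8) + 1·(-12); 0·(-6) + 3·(-8) + 2·(-12); 1·(-6) + 2·(-8) + 7·(-12)) = (-42, -48, -106)
Sw2 = (-316, -356, -880)
w2·Sw2 = (-42)·(-316) + (-48)·(-356) + (-106)·(-880) = 123640; w2·w2 = (-42)·(-42) + (-48)·(-48) + (-106)·(-106) = 15304
λ ≈ 123640/15304 = 8.0789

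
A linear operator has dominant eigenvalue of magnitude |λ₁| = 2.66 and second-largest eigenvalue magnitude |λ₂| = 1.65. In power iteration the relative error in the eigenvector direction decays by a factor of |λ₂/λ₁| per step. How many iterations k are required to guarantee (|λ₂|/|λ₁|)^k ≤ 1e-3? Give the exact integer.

|λ₂/λ₁| = 1.65/2.66 = 0.62030
Need k ≥ ln(1e-3) / ln(0.62030) = -6.9078 / -0.4776 ≈ 14.465
Smallest integer k satisfying the bound: 15

15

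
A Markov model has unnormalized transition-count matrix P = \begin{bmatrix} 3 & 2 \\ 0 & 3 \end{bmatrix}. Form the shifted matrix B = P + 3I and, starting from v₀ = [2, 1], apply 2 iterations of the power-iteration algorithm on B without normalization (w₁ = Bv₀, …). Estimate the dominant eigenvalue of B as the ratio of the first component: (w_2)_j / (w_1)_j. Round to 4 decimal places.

B = P + 3I has rows (6, 2); (0, 6)
w1 = Bv₀ = (14, 6)
w2 = Bw1 = (96, 36)
Ratio: 96/14 = 6.8571

μ ≈ 6.8571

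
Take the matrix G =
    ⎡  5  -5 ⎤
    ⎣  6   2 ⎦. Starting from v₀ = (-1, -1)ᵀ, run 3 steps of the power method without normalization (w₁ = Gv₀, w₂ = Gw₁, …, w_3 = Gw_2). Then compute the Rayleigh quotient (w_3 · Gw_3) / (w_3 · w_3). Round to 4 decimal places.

λ ≈ 4.4119

w1 = Gv₀ = (5·(-1) + (-5)·(-1); 6·(-1) + 2·(-1)) = (0, -8)
w2 = Gw1 = (5·0 + (-5)·(-8); 6·0 + 2·(-8)) = (40, -16)
w3 = Gw2 = (280, 208)
Gw3 = (360, 2096)
w3·Gw3 = 280·360 + 208·2096 = 536768; w3·w3 = 280·280 + 208·208 = 121664
λ ≈ 536768/121664 = 4.4119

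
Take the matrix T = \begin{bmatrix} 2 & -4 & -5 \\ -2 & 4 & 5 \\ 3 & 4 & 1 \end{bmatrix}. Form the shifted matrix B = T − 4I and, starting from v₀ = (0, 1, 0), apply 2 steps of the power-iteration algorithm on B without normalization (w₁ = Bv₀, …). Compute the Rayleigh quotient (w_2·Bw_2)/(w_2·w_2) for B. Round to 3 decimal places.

B = T − 4I has rows (-2, -4, -5); (-2, 0, 5); (3, 4, -3)
w1 = Bv₀ = ((-2)·0 + (-4)·1 + (-5)·0; (-2)·0 + 0·1 + 5·0; 3·0 + 4·1 + (-3)·0) = (-4, 0, 4)
w2 = Bw1 = ((-2)·(-4) + (-4)·0 + (-5)·4; (-2)·(-4) + 0·0 + 5·4; 3·(-4) + 4·0 + (-3)·4) = (-12, 28, -24)
Bw2 = (32, -96, 148)
w2·Bw2 = -6624; w2·w2 = 1504; μ ≈ -6624/1504 = -4.404

μ ≈ -4.404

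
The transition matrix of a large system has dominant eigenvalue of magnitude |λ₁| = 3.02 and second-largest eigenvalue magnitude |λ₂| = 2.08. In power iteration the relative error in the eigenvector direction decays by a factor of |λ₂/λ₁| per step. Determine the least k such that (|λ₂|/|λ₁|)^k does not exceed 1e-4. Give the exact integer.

25

|λ₂/λ₁| = 2.08/3.02 = 0.68874
Need k ≥ ln(1e-4) / ln(0.68874) = -9.2103 / -0.3729 ≈ 24.700
Smallest integer k satisfying the bound: 25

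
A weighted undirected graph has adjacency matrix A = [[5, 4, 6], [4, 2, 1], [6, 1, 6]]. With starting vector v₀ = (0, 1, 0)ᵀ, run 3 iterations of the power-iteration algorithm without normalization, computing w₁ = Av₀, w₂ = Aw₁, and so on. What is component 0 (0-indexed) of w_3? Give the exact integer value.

446

w1 = Av₀ = (5·0 + 4·1 + 6·0; 4·0 + 2·1 + 1·0; 6·0 + 1·1 + 6·0) = (4, 2, 1)
w2 = Aw1 = (5·4 + 4·2 + 6·1; 4·4 + 2·2 + 1·1; 6·4 + 1·2 + 6·1) = (34, 21, 32)
w3 = Aw2 = (446, 210, 417)
The requested component of w3 is 446.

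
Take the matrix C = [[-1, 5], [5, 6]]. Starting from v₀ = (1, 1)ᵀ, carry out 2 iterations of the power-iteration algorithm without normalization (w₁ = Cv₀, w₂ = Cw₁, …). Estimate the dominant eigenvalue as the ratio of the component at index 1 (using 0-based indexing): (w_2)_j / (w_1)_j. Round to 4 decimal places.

w1 = Cv₀ = (4, 11)
w2 = Cw1 = (51, 86)
Ratio at component: 86 / 11 = 7.8182

λ ≈ 7.8182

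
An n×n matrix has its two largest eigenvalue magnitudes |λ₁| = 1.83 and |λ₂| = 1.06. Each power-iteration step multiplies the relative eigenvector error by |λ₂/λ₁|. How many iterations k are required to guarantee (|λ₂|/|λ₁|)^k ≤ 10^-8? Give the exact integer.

34

|λ₂/λ₁| = 1.06/1.83 = 0.57923
Need k ≥ ln(10^-8) / ln(0.57923) = -18.4207 / -0.5460 ≈ 33.735
Smallest integer k satisfying the bound: 34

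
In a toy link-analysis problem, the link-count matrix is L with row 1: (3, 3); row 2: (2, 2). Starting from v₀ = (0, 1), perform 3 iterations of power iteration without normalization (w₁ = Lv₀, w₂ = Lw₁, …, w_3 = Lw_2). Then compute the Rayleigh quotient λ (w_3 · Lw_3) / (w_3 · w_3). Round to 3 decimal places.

λ ≈ 5.000

w1 = Lv₀ = (3, 2)
w2 = Lw1 = (15, 10)
w3 = Lw2 = (75, 50)
Lw3 = (375, 250)
w3·Lw3 = 75·375 + 50·250 = 40625; w3·w3 = 75·75 + 50·50 = 8125
λ ≈ 40625/8125 = 5.000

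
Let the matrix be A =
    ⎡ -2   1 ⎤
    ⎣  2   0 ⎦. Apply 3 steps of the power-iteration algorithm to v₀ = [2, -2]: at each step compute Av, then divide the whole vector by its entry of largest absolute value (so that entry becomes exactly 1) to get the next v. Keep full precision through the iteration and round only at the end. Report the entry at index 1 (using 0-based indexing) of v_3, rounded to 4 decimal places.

-0.7273

Av0 = (-6.00000, 4.00000); divide by -6.00000 → v1 = (1.00000, -0.66667)
Av1 = (-2.66667, 2.00000); divide by -2.66667 → v2 = (1.00000, -0.75000)
Av2 = (-2.75000, 2.00000); divide by -2.75000 → v3 = (1.00000, -0.72727)
Requested entry of v3: 32/-44 = -0.7273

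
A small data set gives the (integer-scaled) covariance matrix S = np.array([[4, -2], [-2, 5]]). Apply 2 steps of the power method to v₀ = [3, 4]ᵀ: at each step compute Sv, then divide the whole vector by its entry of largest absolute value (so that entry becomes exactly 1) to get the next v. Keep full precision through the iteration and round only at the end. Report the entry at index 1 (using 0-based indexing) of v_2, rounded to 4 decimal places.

Sv0 = (4.00000, 14.00000); divide by 14.00000 → v1 = (0.28571, 1.00000)
Sv1 = (-0.85714, 4.42857); divide by 4.42857 → v2 = (-0.19355, 1.00000)
Requested entry of v2: 62/62 = 1.0000

1.0000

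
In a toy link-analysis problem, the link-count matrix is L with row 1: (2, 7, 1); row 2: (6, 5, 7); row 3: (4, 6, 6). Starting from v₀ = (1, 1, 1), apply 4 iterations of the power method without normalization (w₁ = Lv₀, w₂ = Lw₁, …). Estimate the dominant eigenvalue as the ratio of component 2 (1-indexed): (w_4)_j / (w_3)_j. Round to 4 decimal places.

w1 = Lv₀ = (2·1 + 7·1 + 1·1; 6·1 + 5·1 + 7·1; 4·1 + 6·1 + 6·1) = (10, 18, 16)
w2 = Lw1 = (2·10 + 7·18 + 1·16; 6·10 + 5·18 + 7·16; 4·10 + 6·18 + 6·16) = (162, 262, 244)
w3 = Lw2 = (2402, 3990, 3684)
w4 = Lw3 = (36418, 60150, 55652)
Ratio at component: 60150 / 3990 = 15.0752

15.0752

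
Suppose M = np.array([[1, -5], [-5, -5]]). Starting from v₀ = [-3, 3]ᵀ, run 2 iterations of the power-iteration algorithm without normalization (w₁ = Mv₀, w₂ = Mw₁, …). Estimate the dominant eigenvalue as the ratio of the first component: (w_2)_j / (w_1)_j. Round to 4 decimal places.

1.0000

w1 = Mv₀ = (-18, 0)
w2 = Mw1 = (-18, 90)
Ratio at component: -18 / -18 = 1.0000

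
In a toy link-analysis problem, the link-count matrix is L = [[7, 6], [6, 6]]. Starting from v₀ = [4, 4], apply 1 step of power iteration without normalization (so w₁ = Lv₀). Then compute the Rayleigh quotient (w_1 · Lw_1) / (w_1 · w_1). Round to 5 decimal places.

w1 = Lv₀ = (7·4 + 6·4; 6·4 + 6·4) = (52, 48)
Lw1 = (652, 600)
w1·Lw1 = 52·652 + 48·600 = 62704; w1·w1 = 52·52 + 48·48 = 5008
λ ≈ 62704/5008 = 12.52077

λ ≈ 12.52077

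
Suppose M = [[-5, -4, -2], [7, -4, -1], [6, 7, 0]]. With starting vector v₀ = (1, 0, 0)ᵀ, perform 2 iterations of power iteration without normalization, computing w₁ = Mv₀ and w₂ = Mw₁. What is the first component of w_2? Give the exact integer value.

-15

w1 = Mv₀ = (-5, 7, 6)
w2 = Mw1 = (-15, -69, 19)
The requested component of w2 is -15.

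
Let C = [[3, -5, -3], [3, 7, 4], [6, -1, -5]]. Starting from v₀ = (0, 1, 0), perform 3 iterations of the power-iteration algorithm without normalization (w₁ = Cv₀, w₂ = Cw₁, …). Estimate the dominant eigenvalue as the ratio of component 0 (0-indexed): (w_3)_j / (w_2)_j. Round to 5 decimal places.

w1 = Cv₀ = (3·0 + (-5)·1 + (-3)·0; 3·0 + 7·1 + 4·0; 6·0 + (-1)·1 + (-5)·0) = (-5, 7, -1)
w2 = Cw1 = (3·(-5) + (-5)·7 + (-3)·(-1); 3·(-5) + 7·7 + 4·(-1); 6·(-5) + (-1)·7 + (-5)·(-1)) = (-47, 30, -32)
w3 = Cw2 = (-195, -59, -152)
Ratio at component: -195 / -47 = 4.14894

4.14894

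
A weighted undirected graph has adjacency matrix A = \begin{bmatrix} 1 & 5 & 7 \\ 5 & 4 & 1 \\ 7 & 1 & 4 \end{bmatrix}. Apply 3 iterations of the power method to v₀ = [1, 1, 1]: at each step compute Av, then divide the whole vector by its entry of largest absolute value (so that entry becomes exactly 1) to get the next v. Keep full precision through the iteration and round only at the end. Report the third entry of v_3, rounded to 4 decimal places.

0.9814

Av0 = (13.00000, 10.00000, 12.00000); divide by 13.00000 → v1 = (1.00000, 0.76923, 0.92308)
Av1 = (11.30769, 9.00000, 11.46154); divide by 11.46154 → v2 = (0.98658, 0.78523, 1.00000)
Av2 = (11.91275, 9.07383, 11.69128); divide by 11.91275 → v3 = (1.00000, 0.76169, 0.98141)
Requested entry of v3: 1742/1775 = 0.9814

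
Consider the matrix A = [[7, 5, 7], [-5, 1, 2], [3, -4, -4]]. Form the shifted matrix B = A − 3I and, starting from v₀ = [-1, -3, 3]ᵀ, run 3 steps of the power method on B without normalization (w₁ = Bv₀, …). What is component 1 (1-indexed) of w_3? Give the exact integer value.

-150

B = A − 3I has rows (4, 5, 7); (-5, -2, 2); (3, -4, -7)
w1 = Bv₀ = (2, 17, -12)
w2 = Bw1 = (9, -68, 22)
w3 = Bw2 = (-150, 135, 145)
Requested component of w3: -150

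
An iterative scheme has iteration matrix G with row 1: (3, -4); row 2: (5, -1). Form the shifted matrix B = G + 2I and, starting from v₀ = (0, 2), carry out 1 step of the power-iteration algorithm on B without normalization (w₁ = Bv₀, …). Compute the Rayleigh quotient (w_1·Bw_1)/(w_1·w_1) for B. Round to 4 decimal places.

4.5294

B = G + 2I has rows (5, -4); (5, 1)
w1 = Bv₀ = (-8, 2)
Bw1 = (-48, -38)
w1·Bw1 = 308; w1·w1 = 68; μ ≈ 308/68 = 4.5294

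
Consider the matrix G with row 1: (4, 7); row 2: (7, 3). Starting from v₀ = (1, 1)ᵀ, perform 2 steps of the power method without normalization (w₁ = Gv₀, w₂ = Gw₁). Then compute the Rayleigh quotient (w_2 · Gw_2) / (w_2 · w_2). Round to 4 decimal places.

λ ≈ 10.5176

w1 = Gv₀ = (4·1 + 7·1; 7·1 + 3·1) = (11, 10)
w2 = Gw1 = (4·11 + 7·10; 7·11 + 3·10) = (114, 107)
Gw2 = (1205, 1119)
w2·Gw2 = 114·1205 + 107·1119 = 257103; w2·w2 = 114·114 + 107·107 = 24445
λ ≈ 257103/24445 = 10.5176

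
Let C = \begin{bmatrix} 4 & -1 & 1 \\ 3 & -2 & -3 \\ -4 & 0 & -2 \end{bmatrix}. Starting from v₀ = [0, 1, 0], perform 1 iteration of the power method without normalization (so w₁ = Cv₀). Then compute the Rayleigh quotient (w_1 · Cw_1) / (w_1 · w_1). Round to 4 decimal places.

w1 = Cv₀ = (4·0 + (-1)·1 + 1·0; 3·0 + (-2)·1 + (-3)·0; (-4)·0 + 0·1 + (-2)·0) = (-1, -2, 0)
Cw1 = (-2, 1, 4)
w1·Cw1 = (-1)·(-2) + (-2)·1 + 0·4 = 0; w1·w1 = (-1)·(-1) + (-2)·(-2) + 0·0 = 5
λ ≈ 0/5 = 0.0000

λ ≈ 0.0000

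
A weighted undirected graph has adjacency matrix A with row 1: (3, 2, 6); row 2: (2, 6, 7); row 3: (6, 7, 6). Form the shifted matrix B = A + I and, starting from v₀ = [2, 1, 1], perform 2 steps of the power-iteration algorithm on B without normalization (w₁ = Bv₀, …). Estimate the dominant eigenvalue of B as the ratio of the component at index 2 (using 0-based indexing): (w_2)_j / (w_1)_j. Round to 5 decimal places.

15.53846

B = A + I has rows (4, 2, 6); (2, 7, 7); (6, 7, 7)
w1 = Bv₀ = (4·2 + 2·1 + 6·1; 2·2 + 7·1 + 7·1; 6·2 + 7·1 + 7·1) = (16, 18, 26)
w2 = Bw1 = (4·16 + 2·18 + 6·26; 2·16 + 7·18 + 7·26; 6·16 + 7·18 + 7·26) = (256, 340, 404)
Ratio: 404/26 = 15.53846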